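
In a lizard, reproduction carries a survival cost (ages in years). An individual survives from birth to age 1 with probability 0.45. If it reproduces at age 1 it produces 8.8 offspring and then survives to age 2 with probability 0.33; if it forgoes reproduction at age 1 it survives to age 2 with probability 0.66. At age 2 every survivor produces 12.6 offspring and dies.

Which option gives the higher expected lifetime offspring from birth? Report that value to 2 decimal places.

breed at age 1: R₀ = 0.45 × (8.8 + 0.33 × 12.6) = 0.45 × 12.9580 = 5.8311
delay to age 2: R₀ = 0.45 × (0.66 × 12.6) = 0.45 × 8.3160 = 3.7422
Higher: breed at age 1 (5.8311).

5.83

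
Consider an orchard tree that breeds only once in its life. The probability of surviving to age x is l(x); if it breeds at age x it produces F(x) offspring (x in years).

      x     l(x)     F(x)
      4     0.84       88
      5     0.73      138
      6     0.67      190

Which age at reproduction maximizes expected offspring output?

Expected offspring if breeding at age x = l(x) × F(x):
  age 4: 0.84 × 88 = 73.920
  age 5: 0.73 × 138 = 100.740
  age 6: 0.67 × 190 = 127.300
Maximum at age 6 (127.300).

6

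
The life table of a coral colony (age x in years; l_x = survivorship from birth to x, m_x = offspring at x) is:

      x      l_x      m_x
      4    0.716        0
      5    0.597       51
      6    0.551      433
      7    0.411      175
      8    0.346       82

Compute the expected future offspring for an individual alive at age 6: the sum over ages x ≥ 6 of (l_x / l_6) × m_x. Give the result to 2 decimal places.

l_6 = 0.551. Conditional survival from age 6 to x is l_x / l_6.
  x=6: (0.551/0.551) × 433 = 433.0000
  x=7: (0.411/0.551) × 175 = 130.5354
  x=8: (0.346/0.551) × 82 = 51.4918
Sum = 433.0000 + 130.5354 + 51.4918 = 615.0272

615.03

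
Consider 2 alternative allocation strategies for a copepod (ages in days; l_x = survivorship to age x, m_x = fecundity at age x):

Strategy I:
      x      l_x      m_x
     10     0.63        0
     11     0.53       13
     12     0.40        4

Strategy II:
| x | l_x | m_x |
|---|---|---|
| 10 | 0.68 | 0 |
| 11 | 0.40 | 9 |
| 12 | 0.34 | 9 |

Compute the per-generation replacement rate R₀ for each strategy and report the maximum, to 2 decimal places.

8.49

Strategy I: R₀ = 0.63×0 + 0.53×13 + 0.40×4 = 8.4900
Strategy II: R₀ = 0.68×0 + 0.40×9 + 0.34×9 = 6.6600
Highest R₀: strategy I with 8.4900.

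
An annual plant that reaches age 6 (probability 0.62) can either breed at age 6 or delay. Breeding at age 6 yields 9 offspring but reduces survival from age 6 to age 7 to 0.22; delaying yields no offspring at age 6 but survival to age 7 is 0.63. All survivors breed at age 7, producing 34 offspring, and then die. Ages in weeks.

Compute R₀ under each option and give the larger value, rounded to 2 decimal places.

breed at age 6: R₀ = 0.62 × (9 + 0.22 × 34) = 0.62 × 16.4800 = 10.2176
delay to age 7: R₀ = 0.62 × (0.63 × 34) = 0.62 × 21.4200 = 13.2804
Higher: delay to age 7 (13.2804).

13.28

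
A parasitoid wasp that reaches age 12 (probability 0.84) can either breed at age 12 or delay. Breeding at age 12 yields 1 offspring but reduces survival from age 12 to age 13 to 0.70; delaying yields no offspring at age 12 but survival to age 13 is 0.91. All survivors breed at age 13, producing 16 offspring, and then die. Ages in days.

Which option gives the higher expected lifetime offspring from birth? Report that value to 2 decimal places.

breed at age 12: R₀ = 0.84 × (1 + 0.70 × 16) = 0.84 × 12.2000 = 10.2480
delay to age 13: R₀ = 0.84 × (0.91 × 16) = 0.84 × 14.5600 = 12.2304
Higher: delay to age 13 (12.2304).

12.23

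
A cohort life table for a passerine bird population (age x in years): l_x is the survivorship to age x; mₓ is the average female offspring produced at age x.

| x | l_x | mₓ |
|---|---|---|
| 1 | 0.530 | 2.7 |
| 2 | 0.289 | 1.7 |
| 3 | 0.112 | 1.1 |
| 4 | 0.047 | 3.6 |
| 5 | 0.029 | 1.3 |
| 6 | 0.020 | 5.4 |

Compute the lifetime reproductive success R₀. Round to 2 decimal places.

R₀ = Σ l_x mₓ:
  age 1: 0.530 × 2.7 = 1.4310
  age 2: 0.289 × 1.7 = 0.4913
  age 3: 0.112 × 1.1 = 0.1232
  age 4: 0.047 × 3.6 = 0.1692
  age 5: 0.029 × 1.3 = 0.0377
  age 6: 0.020 × 5.4 = 0.1080
R₀ = 1.4310 + 0.4913 + 0.1232 + 0.1692 + 0.0377 + 0.1080 = 2.3604

2.36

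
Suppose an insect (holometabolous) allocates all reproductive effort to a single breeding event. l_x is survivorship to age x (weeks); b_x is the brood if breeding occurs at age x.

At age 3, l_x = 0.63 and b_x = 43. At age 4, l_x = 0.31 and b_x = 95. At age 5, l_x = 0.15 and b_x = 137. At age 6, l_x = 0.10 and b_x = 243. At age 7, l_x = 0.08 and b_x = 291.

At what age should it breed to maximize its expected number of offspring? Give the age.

Expected offspring if breeding at age x = l_x × b_x:
  age 3: 0.63 × 43 = 27.090
  age 4: 0.31 × 95 = 29.450
  age 5: 0.15 × 137 = 20.550
  age 6: 0.10 × 243 = 24.300
  age 7: 0.08 × 291 = 23.280
Maximum at age 4 (29.450).

4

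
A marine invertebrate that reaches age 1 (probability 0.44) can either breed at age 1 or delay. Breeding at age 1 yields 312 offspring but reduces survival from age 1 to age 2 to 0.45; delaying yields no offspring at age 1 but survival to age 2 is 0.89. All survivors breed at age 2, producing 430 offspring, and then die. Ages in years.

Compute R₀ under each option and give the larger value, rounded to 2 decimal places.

222.42

breed at age 1: R₀ = 0.44 × (312 + 0.45 × 430) = 0.44 × 505.5000 = 222.4200
delay to age 2: R₀ = 0.44 × (0.89 × 430) = 0.44 × 382.7000 = 168.3880
Higher: breed at age 1 (222.4200).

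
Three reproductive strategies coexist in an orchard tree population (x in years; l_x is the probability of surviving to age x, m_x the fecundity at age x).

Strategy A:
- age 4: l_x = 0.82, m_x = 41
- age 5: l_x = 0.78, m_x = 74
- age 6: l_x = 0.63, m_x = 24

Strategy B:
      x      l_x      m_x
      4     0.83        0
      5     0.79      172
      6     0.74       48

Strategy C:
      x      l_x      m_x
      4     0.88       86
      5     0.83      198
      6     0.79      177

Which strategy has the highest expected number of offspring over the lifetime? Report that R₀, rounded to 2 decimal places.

379.85

Strategy A: R₀ = 0.82×41 + 0.78×74 + 0.63×24 = 106.4600
Strategy B: R₀ = 0.83×0 + 0.79×172 + 0.74×48 = 171.4000
Strategy C: R₀ = 0.88×86 + 0.83×198 + 0.79×177 = 379.8500
Highest R₀: strategy C with 379.8500.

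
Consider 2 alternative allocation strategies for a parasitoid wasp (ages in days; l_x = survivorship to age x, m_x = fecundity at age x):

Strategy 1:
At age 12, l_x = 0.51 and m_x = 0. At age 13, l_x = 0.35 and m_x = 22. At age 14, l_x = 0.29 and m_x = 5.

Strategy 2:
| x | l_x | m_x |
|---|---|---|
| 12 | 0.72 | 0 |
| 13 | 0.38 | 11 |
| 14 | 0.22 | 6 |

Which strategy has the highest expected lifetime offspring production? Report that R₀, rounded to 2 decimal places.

9.15

Strategy 1: R₀ = 0.51×0 + 0.35×22 + 0.29×5 = 9.1500
Strategy 2: R₀ = 0.72×0 + 0.38×11 + 0.22×6 = 5.5000
Highest R₀: strategy 1 with 9.1500.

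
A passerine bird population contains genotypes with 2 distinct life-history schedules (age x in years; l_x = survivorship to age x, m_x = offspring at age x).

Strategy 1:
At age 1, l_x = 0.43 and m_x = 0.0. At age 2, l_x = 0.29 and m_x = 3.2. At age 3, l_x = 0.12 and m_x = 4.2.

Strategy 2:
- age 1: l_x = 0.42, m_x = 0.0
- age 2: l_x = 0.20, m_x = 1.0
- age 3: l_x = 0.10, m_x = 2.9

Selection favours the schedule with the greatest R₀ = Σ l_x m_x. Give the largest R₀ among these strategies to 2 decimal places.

Strategy 1: R₀ = 0.43×0.0 + 0.29×3.2 + 0.12×4.2 = 1.4320
Strategy 2: R₀ = 0.42×0.0 + 0.20×1.0 + 0.10×2.9 = 0.4900
Highest R₀: strategy 1 with 1.4320.

1.43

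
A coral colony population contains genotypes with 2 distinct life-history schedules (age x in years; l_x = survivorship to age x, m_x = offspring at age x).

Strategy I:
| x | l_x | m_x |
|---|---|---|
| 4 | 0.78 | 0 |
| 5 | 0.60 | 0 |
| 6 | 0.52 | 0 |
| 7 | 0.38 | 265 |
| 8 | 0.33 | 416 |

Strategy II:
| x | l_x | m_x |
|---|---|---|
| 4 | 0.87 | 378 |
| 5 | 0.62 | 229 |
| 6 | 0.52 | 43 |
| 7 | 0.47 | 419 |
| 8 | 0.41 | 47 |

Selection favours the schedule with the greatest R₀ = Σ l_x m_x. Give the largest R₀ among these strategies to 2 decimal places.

709.40

Strategy I: R₀ = 0.78×0 + 0.60×0 + 0.52×0 + 0.38×265 + 0.33×416 = 237.9800
Strategy II: R₀ = 0.87×378 + 0.62×229 + 0.52×43 + 0.47×419 + 0.41×47 = 709.4000
Highest R₀: strategy II with 709.4000.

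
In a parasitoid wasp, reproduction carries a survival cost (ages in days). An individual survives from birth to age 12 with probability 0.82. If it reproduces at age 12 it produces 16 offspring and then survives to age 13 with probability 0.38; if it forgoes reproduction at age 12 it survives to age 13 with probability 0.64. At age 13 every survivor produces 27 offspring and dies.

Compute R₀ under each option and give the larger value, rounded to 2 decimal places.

breed at age 12: R₀ = 0.82 × (16 + 0.38 × 27) = 0.82 × 26.2600 = 21.5332
delay to age 13: R₀ = 0.82 × (0.64 × 27) = 0.82 × 17.2800 = 14.1696
Higher: breed at age 12 (21.5332).

21.53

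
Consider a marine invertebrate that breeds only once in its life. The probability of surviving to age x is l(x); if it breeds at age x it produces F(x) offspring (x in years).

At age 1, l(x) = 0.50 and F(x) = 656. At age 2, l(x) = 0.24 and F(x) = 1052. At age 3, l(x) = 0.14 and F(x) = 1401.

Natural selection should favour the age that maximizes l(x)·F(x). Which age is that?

Expected offspring if breeding at age x = l(x) × F(x):
  age 1: 0.50 × 656 = 328.000
  age 2: 0.24 × 1052 = 252.480
  age 3: 0.14 × 1401 = 196.140
Maximum at age 1 (328.000).

1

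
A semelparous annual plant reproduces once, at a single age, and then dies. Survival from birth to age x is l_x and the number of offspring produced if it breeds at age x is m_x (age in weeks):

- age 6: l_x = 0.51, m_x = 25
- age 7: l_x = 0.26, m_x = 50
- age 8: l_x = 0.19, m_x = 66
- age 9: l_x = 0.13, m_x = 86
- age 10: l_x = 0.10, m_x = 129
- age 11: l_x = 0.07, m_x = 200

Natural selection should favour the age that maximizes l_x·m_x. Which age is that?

Expected offspring if breeding at age x = l_x × m_x:
  age 6: 0.51 × 25 = 12.750
  age 7: 0.26 × 50 = 13.000
  age 8: 0.19 × 66 = 12.540
  age 9: 0.13 × 86 = 11.180
  age 10: 0.10 × 129 = 12.900
  age 11: 0.07 × 200 = 14.000
Maximum at age 11 (14.000).

11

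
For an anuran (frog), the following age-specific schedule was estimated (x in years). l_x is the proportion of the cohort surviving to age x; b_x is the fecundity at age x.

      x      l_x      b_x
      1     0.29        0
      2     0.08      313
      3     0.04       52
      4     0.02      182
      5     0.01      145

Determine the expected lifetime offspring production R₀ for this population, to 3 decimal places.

R₀ = Σ l_x b_x:
  age 1: 0.29 × 0 = 0.0000
  age 2: 0.08 × 313 = 25.0400
  age 3: 0.04 × 52 = 2.0800
  age 4: 0.02 × 182 = 3.6400
  age 5: 0.01 × 145 = 1.4500
R₀ = 0.0000 + 25.0400 + 2.0800 + 3.6400 + 1.4500 = 32.2100

32.210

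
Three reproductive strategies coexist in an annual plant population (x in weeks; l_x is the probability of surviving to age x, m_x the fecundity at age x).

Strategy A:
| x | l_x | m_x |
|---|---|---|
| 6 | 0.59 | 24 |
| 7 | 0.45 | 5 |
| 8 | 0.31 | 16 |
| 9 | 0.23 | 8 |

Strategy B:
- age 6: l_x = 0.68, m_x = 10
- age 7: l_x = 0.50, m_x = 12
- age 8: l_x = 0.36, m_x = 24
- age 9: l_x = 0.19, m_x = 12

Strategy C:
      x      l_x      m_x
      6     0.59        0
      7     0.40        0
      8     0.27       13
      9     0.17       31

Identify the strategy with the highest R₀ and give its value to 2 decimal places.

Strategy A: R₀ = 0.59×24 + 0.45×5 + 0.31×16 + 0.23×8 = 23.2100
Strategy B: R₀ = 0.68×10 + 0.50×12 + 0.36×24 + 0.19×12 = 23.7200
Strategy C: R₀ = 0.59×0 + 0.40×0 + 0.27×13 + 0.17×31 = 8.7800
Highest R₀: strategy B with 23.7200.

23.72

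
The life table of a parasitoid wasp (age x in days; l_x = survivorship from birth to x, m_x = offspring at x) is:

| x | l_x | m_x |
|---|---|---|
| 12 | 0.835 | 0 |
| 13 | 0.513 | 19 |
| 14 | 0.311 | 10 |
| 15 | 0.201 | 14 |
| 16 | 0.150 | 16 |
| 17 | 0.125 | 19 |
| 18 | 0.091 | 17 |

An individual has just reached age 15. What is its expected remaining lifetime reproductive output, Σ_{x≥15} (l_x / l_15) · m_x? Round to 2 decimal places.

45.45

l_15 = 0.201. Conditional survival from age 15 to x is l_x / l_15.
  x=15: (0.201/0.201) × 14 = 14.0000
  x=16: (0.150/0.201) × 16 = 11.9403
  x=17: (0.125/0.201) × 19 = 11.8159
  x=18: (0.091/0.201) × 17 = 7.6965
Sum = 14.0000 + 11.9403 + 11.8159 + 7.6965 = 45.4527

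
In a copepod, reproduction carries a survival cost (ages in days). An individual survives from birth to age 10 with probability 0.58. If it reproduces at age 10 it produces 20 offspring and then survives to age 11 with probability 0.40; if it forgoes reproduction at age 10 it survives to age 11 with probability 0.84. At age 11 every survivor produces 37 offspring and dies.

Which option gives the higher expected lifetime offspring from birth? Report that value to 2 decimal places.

breed at age 10: R₀ = 0.58 × (20 + 0.40 × 37) = 0.58 × 34.8000 = 20.1840
delay to age 11: R₀ = 0.58 × (0.84 × 37) = 0.58 × 31.0800 = 18.0264
Higher: breed at age 10 (20.1840).

20.18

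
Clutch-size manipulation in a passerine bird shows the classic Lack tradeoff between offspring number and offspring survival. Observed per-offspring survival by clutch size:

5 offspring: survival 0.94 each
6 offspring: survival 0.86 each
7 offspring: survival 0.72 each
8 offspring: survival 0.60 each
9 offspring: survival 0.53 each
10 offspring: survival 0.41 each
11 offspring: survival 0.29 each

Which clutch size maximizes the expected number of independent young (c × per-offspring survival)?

6

Expected independent young = c × s(c):
  c=5: 5 × 0.94 = 4.700
  c=6: 6 × 0.86 = 5.160
  c=7: 7 × 0.72 = 5.040
  c=8: 8 × 0.60 = 4.800
  c=9: 9 × 0.53 = 4.770
  c=10: 10 × 0.41 = 4.100
  c=11: 11 × 0.29 = 3.190
Maximum at c = 6 (5.160 independent young).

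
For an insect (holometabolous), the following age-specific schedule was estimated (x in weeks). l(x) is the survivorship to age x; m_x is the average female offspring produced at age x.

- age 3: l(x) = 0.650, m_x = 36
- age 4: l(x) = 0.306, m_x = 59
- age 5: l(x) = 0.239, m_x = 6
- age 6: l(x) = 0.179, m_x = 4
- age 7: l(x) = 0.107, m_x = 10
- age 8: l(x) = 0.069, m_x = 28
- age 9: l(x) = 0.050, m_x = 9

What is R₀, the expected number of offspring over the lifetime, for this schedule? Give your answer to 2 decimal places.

47.06

R₀ = Σ l(x) m_x:
  age 3: 0.650 × 36 = 23.4000
  age 4: 0.306 × 59 = 18.0540
  age 5: 0.239 × 6 = 1.4340
  age 6: 0.179 × 4 = 0.7160
  age 7: 0.107 × 10 = 1.0700
  age 8: 0.069 × 28 = 1.9320
  age 9: 0.050 × 9 = 0.4500
R₀ = 23.4000 + 18.0540 + 1.4340 + 0.7160 + 1.0700 + 1.9320 + 0.4500 = 47.0560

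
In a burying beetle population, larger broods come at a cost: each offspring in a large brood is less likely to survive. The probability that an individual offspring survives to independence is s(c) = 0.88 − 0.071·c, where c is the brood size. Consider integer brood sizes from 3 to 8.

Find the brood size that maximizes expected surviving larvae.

Expected surviving larvae = c × s(c):
  c=3: 3 × 0.667 = 2.001
  c=4: 4 × 0.596 = 2.384
  c=5: 5 × 0.525 = 2.625
  c=6: 6 × 0.454 = 2.724
  c=7: 7 × 0.383 = 2.681
  c=8: 8 × 0.312 = 2.496
Maximum at c = 6 (2.724 surviving larvae).

6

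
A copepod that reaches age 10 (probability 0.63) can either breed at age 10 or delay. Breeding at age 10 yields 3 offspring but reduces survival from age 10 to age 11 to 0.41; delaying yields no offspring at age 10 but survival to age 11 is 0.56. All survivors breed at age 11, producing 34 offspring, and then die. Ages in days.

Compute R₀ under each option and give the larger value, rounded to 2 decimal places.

breed at age 10: R₀ = 0.63 × (3 + 0.41 × 34) = 0.63 × 16.9400 = 10.6722
delay to age 11: R₀ = 0.63 × (0.56 × 34) = 0.63 × 19.0400 = 11.9952
Higher: delay to age 11 (11.9952).

12.00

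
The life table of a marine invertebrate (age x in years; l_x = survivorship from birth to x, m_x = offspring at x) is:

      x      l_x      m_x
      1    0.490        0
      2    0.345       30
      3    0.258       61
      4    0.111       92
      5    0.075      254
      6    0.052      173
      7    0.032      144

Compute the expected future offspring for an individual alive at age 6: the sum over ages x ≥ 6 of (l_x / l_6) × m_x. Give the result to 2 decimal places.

l_6 = 0.052. Conditional survival from age 6 to x is l_x / l_6.
  x=6: (0.052/0.052) × 173 = 173.0000
  x=7: (0.032/0.052) × 144 = 88.6154
Sum = 173.0000 + 88.6154 = 261.6154

261.62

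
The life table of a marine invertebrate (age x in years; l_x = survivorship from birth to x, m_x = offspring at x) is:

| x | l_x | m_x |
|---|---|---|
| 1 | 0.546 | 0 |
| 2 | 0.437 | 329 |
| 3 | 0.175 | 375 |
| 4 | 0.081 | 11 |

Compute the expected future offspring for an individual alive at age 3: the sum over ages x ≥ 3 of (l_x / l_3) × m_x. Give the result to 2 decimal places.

380.09

l_3 = 0.175. Conditional survival from age 3 to x is l_x / l_3.
  x=3: (0.175/0.175) × 375 = 375.0000
  x=4: (0.081/0.175) × 11 = 5.0914
Sum = 375.0000 + 5.0914 = 380.0914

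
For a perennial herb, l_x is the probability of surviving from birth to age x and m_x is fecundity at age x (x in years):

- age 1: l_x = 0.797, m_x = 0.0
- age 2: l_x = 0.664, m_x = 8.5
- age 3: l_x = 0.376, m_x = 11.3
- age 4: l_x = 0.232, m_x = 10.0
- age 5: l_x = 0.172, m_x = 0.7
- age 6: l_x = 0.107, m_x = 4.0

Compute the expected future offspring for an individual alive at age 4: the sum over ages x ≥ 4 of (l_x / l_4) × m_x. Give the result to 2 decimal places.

12.36

l_4 = 0.232. Conditional survival from age 4 to x is l_x / l_4.
  x=4: (0.232/0.232) × 10.0 = 10.0000
  x=5: (0.172/0.232) × 0.7 = 0.5190
  x=6: (0.107/0.232) × 4.0 = 1.8448
Sum = 10.0000 + 0.5190 + 1.8448 = 12.3638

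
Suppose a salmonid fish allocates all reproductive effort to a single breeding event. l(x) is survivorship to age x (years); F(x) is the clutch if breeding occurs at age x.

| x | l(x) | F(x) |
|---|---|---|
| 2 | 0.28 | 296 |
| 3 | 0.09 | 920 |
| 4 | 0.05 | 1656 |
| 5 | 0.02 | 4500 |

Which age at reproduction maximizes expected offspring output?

5

Expected offspring if breeding at age x = l(x) × F(x):
  age 2: 0.28 × 296 = 82.880
  age 3: 0.09 × 920 = 82.800
  age 4: 0.05 × 1656 = 82.800
  age 5: 0.02 × 4500 = 90.000
Maximum at age 5 (90.000).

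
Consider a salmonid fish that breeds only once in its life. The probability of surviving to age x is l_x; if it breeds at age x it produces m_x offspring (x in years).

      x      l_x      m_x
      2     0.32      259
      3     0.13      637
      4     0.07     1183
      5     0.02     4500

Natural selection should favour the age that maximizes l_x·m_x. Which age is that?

Expected offspring if breeding at age x = l_x × m_x:
  age 2: 0.32 × 259 = 82.880
  age 3: 0.13 × 637 = 82.810
  age 4: 0.07 × 1183 = 82.810
  age 5: 0.02 × 4500 = 90.000
Maximum at age 5 (90.000).

5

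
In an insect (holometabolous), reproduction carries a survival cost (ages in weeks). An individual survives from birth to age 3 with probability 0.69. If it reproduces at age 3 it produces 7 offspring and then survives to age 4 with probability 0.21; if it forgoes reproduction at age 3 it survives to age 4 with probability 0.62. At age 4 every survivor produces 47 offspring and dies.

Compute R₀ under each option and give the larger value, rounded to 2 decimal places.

breed at age 3: R₀ = 0.69 × (7 + 0.21 × 47) = 0.69 × 16.8700 = 11.6403
delay to age 4: R₀ = 0.69 × (0.62 × 47) = 0.69 × 29.1400 = 20.1066
Higher: delay to age 4 (20.1066).

20.11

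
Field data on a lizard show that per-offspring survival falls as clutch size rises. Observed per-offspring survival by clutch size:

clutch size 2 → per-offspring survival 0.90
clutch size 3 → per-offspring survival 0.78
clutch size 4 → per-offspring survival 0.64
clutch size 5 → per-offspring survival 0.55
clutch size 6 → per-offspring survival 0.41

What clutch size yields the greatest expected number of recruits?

5

Expected recruits = c × s(c):
  c=2: 2 × 0.90 = 1.800
  c=3: 3 × 0.78 = 2.340
  c=4: 4 × 0.64 = 2.560
  c=5: 5 × 0.55 = 2.750
  c=6: 6 × 0.41 = 2.460
Maximum at c = 5 (2.750 recruits).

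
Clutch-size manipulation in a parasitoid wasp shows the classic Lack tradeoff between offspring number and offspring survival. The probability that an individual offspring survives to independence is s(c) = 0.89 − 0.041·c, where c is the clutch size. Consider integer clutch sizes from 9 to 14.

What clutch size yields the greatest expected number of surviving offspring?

11

Expected surviving offspring = c × s(c):
  c=9: 9 × 0.521 = 4.689
  c=10: 10 × 0.480 = 4.800
  c=11: 11 × 0.439 = 4.829
  c=12: 12 × 0.398 = 4.776
  c=13: 13 × 0.357 = 4.641
  c=14: 14 × 0.316 = 4.424
Maximum at c = 11 (4.829 surviving offspring).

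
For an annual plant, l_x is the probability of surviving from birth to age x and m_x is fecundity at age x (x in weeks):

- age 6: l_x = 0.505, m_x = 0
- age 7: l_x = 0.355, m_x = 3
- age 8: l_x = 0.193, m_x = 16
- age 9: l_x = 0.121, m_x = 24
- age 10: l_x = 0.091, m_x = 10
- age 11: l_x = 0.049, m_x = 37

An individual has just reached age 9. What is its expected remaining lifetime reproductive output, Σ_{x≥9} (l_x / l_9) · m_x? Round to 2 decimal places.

l_9 = 0.121. Conditional survival from age 9 to x is l_x / l_9.
  x=9: (0.121/0.121) × 24 = 24.0000
  x=10: (0.091/0.121) × 10 = 7.5207
  x=11: (0.049/0.121) × 37 = 14.9835
Sum = 24.0000 + 7.5207 + 14.9835 = 46.5041

46.50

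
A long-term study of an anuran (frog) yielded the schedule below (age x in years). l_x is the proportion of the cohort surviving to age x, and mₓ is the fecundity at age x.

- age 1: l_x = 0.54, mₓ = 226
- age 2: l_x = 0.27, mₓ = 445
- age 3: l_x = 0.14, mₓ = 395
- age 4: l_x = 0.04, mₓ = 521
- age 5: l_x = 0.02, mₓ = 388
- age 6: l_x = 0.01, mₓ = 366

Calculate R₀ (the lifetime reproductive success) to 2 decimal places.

329.75

R₀ = Σ l_x mₓ:
  age 1: 0.54 × 226 = 122.0400
  age 2: 0.27 × 445 = 120.1500
  age 3: 0.14 × 395 = 55.3000
  age 4: 0.04 × 521 = 20.8400
  age 5: 0.02 × 388 = 7.7600
  age 6: 0.01 × 366 = 3.6600
R₀ = 122.0400 + 120.1500 + 55.3000 + 20.8400 + 7.7600 + 3.6600 = 329.7500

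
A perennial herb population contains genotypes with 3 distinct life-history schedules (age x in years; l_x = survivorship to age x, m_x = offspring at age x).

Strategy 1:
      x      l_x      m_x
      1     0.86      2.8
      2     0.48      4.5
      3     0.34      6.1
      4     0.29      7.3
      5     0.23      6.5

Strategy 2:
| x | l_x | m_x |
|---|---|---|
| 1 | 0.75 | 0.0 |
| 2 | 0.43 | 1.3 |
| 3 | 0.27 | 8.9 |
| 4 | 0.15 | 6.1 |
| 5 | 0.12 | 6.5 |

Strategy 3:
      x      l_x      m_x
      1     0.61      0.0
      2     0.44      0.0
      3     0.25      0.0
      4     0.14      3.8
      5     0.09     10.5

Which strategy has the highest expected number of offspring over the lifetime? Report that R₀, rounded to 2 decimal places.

Strategy 1: R₀ = 0.86×2.8 + 0.48×4.5 + 0.34×6.1 + 0.29×7.3 + 0.23×6.5 = 10.2540
Strategy 2: R₀ = 0.75×0.0 + 0.43×1.3 + 0.27×8.9 + 0.15×6.1 + 0.12×6.5 = 4.6570
Strategy 3: R₀ = 0.61×0.0 + 0.44×0.0 + 0.25×0.0 + 0.14×3.8 + 0.09×10.5 = 1.4770
Highest R₀: strategy 1 with 10.2540.

10.25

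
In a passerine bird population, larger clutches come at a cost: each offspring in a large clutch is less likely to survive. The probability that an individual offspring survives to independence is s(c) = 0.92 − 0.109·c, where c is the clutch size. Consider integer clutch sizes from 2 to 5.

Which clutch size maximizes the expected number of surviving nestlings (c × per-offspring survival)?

Expected surviving nestlings = c × s(c):
  c=2: 2 × 0.702 = 1.404
  c=3: 3 × 0.593 = 1.779
  c=4: 4 × 0.484 = 1.936
  c=5: 5 × 0.375 = 1.875
Maximum at c = 4 (1.936 surviving nestlings).

4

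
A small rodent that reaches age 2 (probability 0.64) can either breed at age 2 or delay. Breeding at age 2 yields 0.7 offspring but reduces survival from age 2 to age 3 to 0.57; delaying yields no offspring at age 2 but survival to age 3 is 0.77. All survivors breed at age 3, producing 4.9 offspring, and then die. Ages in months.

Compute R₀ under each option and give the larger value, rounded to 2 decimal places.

2.41

breed at age 2: R₀ = 0.64 × (0.7 + 0.57 × 4.9) = 0.64 × 3.4930 = 2.2355
delay to age 3: R₀ = 0.64 × (0.77 × 4.9) = 0.64 × 3.7730 = 2.4147
Higher: delay to age 3 (2.4147).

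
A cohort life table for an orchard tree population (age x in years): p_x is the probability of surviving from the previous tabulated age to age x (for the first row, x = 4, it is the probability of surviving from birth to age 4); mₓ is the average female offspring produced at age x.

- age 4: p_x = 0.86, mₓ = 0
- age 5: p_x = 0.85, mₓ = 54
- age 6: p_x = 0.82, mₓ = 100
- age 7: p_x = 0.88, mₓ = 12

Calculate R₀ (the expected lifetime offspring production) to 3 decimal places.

105.746

Survivorship from birth: l_x = p_4·p_5·…·p_x.
  l_4 = 0.86000
  l_5 = 0.73100
  l_6 = 0.59942
  l_7 = 0.52749
R₀ = Σ l_x mₓ:
  age 4: 0.86000 × 0 = 0.0000
  age 5: 0.73100 × 54 = 39.4740
  age 6: 0.59942 × 100 = 59.9420
  age 7: 0.52749 × 12 = 6.3299
R₀ = 0.0000 + 39.4740 + 59.9420 + 6.3299 = 105.7459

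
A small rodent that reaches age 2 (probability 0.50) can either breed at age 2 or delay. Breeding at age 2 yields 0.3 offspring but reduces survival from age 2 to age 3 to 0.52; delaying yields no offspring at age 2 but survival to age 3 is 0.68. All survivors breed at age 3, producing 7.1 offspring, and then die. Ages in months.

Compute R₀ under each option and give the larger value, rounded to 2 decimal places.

2.41

breed at age 2: R₀ = 0.50 × (0.3 + 0.52 × 7.1) = 0.50 × 3.9920 = 1.9960
delay to age 3: R₀ = 0.50 × (0.68 × 7.1) = 0.50 × 4.8280 = 2.4140
Higher: delay to age 3 (2.4140).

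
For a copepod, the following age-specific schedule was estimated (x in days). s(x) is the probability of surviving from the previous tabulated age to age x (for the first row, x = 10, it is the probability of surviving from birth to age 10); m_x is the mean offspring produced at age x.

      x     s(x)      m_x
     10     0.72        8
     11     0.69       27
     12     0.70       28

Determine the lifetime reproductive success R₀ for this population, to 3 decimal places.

Survivorship from birth: l_x = s_10·s_11·…·s_x.
  l_10 = 0.72000
  l_11 = 0.49680
  l_12 = 0.34776
R₀ = Σ l_x m_x:
  age 10: 0.72000 × 8 = 5.7600
  age 11: 0.49680 × 27 = 13.4136
  age 12: 0.34776 × 28 = 9.7373
R₀ = 5.7600 + 13.4136 + 9.7373 = 28.9109

28.911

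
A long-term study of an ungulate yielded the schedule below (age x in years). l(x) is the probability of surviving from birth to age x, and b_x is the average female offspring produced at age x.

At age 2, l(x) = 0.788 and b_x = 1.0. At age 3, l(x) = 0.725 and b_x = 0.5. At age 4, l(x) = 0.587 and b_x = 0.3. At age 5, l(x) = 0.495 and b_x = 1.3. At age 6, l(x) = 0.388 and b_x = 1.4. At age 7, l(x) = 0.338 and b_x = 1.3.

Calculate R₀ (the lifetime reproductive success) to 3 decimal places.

2.953

R₀ = Σ l(x) b_x:
  age 2: 0.788 × 1.0 = 0.7880
  age 3: 0.725 × 0.5 = 0.3625
  age 4: 0.587 × 0.3 = 0.1761
  age 5: 0.495 × 1.3 = 0.6435
  age 6: 0.388 × 1.4 = 0.5432
  age 7: 0.338 × 1.3 = 0.4394
R₀ = 0.7880 + 0.3625 + 0.1761 + 0.6435 + 0.5432 + 0.4394 = 2.9527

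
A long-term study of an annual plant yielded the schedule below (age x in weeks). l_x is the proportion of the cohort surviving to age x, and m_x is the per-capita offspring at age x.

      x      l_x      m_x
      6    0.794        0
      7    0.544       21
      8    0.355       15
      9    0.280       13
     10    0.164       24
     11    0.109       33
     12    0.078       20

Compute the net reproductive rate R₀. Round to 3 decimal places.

R₀ = Σ l_x m_x:
  age 6: 0.794 × 0 = 0.0000
  age 7: 0.544 × 21 = 11.4240
  age 8: 0.355 × 15 = 5.3250
  age 9: 0.280 × 13 = 3.6400
  age 10: 0.164 × 24 = 3.9360
  age 11: 0.109 × 33 = 3.5970
  age 12: 0.078 × 20 = 1.5600
R₀ = 0.0000 + 11.4240 + 5.3250 + 3.6400 + 3.9360 + 3.5970 + 1.5600 = 29.4820

29.482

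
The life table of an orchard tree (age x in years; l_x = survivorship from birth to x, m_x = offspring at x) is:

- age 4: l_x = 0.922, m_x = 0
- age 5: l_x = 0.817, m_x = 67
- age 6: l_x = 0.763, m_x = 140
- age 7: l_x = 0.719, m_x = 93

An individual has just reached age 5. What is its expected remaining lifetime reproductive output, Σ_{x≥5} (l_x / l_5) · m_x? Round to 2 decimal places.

l_5 = 0.817. Conditional survival from age 5 to x is l_x / l_5.
  x=5: (0.817/0.817) × 67 = 67.0000
  x=6: (0.763/0.817) × 140 = 130.7466
  x=7: (0.719/0.817) × 93 = 81.8446
Sum = 67.0000 + 130.7466 + 81.8446 = 279.5912

279.59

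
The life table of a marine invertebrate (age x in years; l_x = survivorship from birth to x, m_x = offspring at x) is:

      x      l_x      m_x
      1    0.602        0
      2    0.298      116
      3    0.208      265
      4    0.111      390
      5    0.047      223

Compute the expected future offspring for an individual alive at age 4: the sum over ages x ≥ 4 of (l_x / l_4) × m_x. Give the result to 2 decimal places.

484.42

l_4 = 0.111. Conditional survival from age 4 to x is l_x / l_4.
  x=4: (0.111/0.111) × 390 = 390.0000
  x=5: (0.047/0.111) × 223 = 94.4234
Sum = 390.0000 + 94.4234 = 484.4234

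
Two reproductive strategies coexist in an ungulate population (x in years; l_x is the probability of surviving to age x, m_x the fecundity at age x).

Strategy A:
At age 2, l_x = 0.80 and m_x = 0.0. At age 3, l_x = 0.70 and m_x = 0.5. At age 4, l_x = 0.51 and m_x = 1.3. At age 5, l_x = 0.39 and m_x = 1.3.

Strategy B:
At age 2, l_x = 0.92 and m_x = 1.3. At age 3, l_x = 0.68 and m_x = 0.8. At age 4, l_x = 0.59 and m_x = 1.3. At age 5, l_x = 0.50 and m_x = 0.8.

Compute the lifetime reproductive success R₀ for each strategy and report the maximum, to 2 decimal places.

2.91

Strategy A: R₀ = 0.80×0.0 + 0.70×0.5 + 0.51×1.3 + 0.39×1.3 = 1.5200
Strategy B: R₀ = 0.92×1.3 + 0.68×0.8 + 0.59×1.3 + 0.50×0.8 = 2.9070
Highest R₀: strategy B with 2.9070.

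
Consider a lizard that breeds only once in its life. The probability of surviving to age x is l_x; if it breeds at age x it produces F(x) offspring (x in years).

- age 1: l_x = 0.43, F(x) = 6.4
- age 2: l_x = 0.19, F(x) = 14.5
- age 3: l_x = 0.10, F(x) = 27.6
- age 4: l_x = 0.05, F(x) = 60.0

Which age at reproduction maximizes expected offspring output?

4

Expected offspring if breeding at age x = l_x × F(x):
  age 1: 0.43 × 6.4 = 2.752
  age 2: 0.19 × 14.5 = 2.755
  age 3: 0.10 × 27.6 = 2.760
  age 4: 0.05 × 60.0 = 3.000
Maximum at age 4 (3.000).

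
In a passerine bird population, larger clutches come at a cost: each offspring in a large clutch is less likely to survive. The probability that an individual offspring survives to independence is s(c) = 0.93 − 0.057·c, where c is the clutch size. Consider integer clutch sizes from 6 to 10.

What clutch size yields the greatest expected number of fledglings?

Expected fledglings = c × s(c):
  c=6: 6 × 0.588 = 3.528
  c=7: 7 × 0.531 = 3.717
  c=8: 8 × 0.474 = 3.792
  c=9: 9 × 0.417 = 3.753
  c=10: 10 × 0.360 = 3.600
Maximum at c = 8 (3.792 fledglings).

8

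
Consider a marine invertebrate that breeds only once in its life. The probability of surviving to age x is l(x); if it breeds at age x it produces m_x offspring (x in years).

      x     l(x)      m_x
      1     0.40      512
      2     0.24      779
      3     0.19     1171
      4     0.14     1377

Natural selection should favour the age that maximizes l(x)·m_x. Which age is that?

3

Expected offspring if breeding at age x = l(x) × m_x:
  age 1: 0.40 × 512 = 204.800
  age 2: 0.24 × 779 = 186.960
  age 3: 0.19 × 1171 = 222.490
  age 4: 0.14 × 1377 = 192.780
Maximum at age 3 (222.490).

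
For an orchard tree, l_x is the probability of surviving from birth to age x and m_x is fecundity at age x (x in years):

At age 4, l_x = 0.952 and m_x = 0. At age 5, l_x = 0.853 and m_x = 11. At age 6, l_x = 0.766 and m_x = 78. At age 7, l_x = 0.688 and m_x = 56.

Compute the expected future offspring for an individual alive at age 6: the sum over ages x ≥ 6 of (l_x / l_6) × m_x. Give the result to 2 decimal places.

l_6 = 0.766. Conditional survival from age 6 to x is l_x / l_6.
  x=6: (0.766/0.766) × 78 = 78.0000
  x=7: (0.688/0.766) × 56 = 50.2977
Sum = 78.0000 + 50.2977 = 128.2977

128.30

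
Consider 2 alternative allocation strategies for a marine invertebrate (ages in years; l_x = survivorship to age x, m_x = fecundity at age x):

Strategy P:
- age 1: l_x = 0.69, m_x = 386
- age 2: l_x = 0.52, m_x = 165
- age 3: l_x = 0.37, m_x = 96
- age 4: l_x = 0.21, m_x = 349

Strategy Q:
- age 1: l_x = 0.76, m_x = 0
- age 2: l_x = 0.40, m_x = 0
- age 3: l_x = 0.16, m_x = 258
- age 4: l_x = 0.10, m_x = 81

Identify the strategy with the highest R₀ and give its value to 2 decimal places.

Strategy P: R₀ = 0.69×386 + 0.52×165 + 0.37×96 + 0.21×349 = 460.9500
Strategy Q: R₀ = 0.76×0 + 0.40×0 + 0.16×258 + 0.10×81 = 49.3800
Highest R₀: strategy P with 460.9500.

460.95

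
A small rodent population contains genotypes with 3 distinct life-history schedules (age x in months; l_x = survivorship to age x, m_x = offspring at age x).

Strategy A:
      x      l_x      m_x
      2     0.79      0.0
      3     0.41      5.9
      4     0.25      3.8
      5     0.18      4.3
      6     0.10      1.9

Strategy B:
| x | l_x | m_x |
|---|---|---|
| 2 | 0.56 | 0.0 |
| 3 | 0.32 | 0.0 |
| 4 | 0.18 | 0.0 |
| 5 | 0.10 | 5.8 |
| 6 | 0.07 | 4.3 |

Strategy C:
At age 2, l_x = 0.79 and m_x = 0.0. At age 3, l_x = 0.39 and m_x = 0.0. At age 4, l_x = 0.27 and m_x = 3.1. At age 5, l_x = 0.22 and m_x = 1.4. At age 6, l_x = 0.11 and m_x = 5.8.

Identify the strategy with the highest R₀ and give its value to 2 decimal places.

Strategy A: R₀ = 0.79×0.0 + 0.41×5.9 + 0.25×3.8 + 0.18×4.3 + 0.10×1.9 = 4.3330
Strategy B: R₀ = 0.56×0.0 + 0.32×0.0 + 0.18×0.0 + 0.10×5.8 + 0.07×4.3 = 0.8810
Strategy C: R₀ = 0.79×0.0 + 0.39×0.0 + 0.27×3.1 + 0.22×1.4 + 0.11×5.8 = 1.7830
Highest R₀: strategy A with 4.3330.

4.33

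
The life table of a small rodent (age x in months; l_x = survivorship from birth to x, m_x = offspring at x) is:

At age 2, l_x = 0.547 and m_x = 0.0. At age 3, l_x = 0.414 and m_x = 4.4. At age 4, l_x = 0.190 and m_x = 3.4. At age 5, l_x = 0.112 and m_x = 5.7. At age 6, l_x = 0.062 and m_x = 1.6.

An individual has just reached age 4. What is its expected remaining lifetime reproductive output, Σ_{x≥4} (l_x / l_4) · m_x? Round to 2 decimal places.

l_4 = 0.190. Conditional survival from age 4 to x is l_x / l_4.
  x=4: (0.190/0.190) × 3.4 = 3.4000
  x=5: (0.112/0.190) × 5.7 = 3.3600
  x=6: (0.062/0.190) × 1.6 = 0.5221
Sum = 3.4000 + 3.3600 + 0.5221 = 7.2821

7.28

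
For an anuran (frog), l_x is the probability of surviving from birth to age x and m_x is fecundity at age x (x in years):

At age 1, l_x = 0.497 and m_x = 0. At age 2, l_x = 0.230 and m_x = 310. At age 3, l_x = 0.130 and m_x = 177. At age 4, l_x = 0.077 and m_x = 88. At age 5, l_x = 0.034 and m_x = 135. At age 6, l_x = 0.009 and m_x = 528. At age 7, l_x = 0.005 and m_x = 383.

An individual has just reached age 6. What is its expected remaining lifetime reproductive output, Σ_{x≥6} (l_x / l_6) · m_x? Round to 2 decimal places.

740.78

l_6 = 0.009. Conditional survival from age 6 to x is l_x / l_6.
  x=6: (0.009/0.009) × 528 = 528.0000
  x=7: (0.005/0.009) × 383 = 212.7778
Sum = 528.0000 + 212.7778 = 740.7778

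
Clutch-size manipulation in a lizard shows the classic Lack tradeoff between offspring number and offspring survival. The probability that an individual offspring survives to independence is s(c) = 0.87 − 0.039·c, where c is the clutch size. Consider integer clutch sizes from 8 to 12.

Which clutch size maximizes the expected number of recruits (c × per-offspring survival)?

11

Expected recruits = c × s(c):
  c=8: 8 × 0.558 = 4.464
  c=9: 9 × 0.519 = 4.671
  c=10: 10 × 0.480 = 4.800
  c=11: 11 × 0.441 = 4.851
  c=12: 12 × 0.402 = 4.824
Maximum at c = 11 (4.851 recruits).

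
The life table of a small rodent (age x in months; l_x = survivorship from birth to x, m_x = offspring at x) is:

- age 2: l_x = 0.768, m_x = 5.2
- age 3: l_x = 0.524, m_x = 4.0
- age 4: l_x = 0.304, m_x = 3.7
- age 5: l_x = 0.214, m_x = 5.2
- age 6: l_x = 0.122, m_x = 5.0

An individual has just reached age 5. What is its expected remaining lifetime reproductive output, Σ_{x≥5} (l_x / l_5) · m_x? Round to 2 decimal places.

l_5 = 0.214. Conditional survival from age 5 to x is l_x / l_5.
  x=5: (0.214/0.214) × 5.2 = 5.2000
  x=6: (0.122/0.214) × 5.0 = 2.8505
Sum = 5.2000 + 2.8505 = 8.0505

8.05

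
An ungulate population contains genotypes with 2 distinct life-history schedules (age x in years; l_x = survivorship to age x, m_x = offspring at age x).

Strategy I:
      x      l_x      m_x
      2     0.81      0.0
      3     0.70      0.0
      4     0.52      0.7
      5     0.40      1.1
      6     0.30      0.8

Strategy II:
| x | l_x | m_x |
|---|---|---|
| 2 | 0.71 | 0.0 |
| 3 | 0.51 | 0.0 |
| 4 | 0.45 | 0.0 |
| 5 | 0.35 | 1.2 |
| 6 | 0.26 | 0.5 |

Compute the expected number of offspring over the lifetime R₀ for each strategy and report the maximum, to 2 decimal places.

1.04

Strategy I: R₀ = 0.81×0.0 + 0.70×0.0 + 0.52×0.7 + 0.40×1.1 + 0.30×0.8 = 1.0440
Strategy II: R₀ = 0.71×0.0 + 0.51×0.0 + 0.45×0.0 + 0.35×1.2 + 0.26×0.5 = 0.5500
Highest R₀: strategy I with 1.0440.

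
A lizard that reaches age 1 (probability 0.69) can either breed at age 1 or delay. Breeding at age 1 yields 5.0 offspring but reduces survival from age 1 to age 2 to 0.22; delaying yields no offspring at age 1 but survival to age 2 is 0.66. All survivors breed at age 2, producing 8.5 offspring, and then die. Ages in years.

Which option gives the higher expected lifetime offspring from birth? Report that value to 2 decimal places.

breed at age 1: R₀ = 0.69 × (5.0 + 0.22 × 8.5) = 0.69 × 6.8700 = 4.7403
delay to age 2: R₀ = 0.69 × (0.66 × 8.5) = 0.69 × 5.6100 = 3.8709
Higher: breed at age 1 (4.7403).

4.74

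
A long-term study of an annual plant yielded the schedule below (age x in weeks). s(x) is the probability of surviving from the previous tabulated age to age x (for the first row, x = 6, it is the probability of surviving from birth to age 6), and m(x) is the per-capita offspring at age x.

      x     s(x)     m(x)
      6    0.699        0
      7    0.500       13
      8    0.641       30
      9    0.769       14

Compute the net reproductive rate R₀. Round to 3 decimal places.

Survivorship from birth: l_x = s_6·s_7·…·s_x.
  l_6 = 0.69900
  l_7 = 0.34950
  l_8 = 0.22403
  l_9 = 0.17228
R₀ = Σ l_x m(x):
  age 6: 0.69900 × 0 = 0.0000
  age 7: 0.34950 × 13 = 4.5435
  age 8: 0.22403 × 30 = 6.7209
  age 9: 0.17228 × 14 = 2.4119
R₀ = 0.0000 + 4.5435 + 6.7209 + 2.4119 = 13.6763

13.676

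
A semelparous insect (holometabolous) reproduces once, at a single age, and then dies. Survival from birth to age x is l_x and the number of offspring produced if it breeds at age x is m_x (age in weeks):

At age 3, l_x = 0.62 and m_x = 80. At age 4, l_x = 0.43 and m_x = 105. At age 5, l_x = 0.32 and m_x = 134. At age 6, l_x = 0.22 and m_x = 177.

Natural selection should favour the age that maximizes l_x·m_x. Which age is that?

Expected offspring if breeding at age x = l_x × m_x:
  age 3: 0.62 × 80 = 49.600
  age 4: 0.43 × 105 = 45.150
  age 5: 0.32 × 134 = 42.880
  age 6: 0.22 × 177 = 38.940
Maximum at age 3 (49.600).

3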